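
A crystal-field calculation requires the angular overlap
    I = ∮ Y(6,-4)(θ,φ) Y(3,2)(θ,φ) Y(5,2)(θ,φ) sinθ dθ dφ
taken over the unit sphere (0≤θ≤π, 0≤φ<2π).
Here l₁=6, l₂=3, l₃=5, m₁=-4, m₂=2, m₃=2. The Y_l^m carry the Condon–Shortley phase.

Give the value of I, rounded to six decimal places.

Checks pass: Σm=0; 14 even; l₃=5∈[3,9].
(2·6+1)(2·3+1)(2·5+1) = 1001
Δ: 4! 8! 2! / 15! → 1/675675
sum: t=1:−1/8640 t=2:+1/2304 t=3:−1/8640 = 7/34560
3j²(6 3 5; 0 0 0) = Δ·Π!·Σ² = 7/429  (sign -1)
sum: t=3:−1/60480 t=4:+1/34560 = 1/80640
3j²(6 3 5; -4 2 2) = Δ·Π!·Σ² = 6/1001  (sign -1)
combine: 4πI² = 1001·7/429·6/1001 = 14/143
take √, sign +1: I = 0.08826552

0.088266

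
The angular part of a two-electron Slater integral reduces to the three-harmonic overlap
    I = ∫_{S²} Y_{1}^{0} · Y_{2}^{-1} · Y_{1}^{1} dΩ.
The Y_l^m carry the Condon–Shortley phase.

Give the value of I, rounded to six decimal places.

Checks pass: Σm=0; 4 even; l₃=1∈[1,3].
(2·1+1)(2·2+1)(2·1+1) = 45
Δ: 2! 0! 2! / 5! → 1/30
sum: t=1:−1/1 = -1/1
3j²(1 2 1; 0 0 0) = Δ·Π!·Σ² = 2/15  (sign +1)
sum: t=1:−1/2 = -1/2
3j²(1 2 1; 0 -1 1) = Δ·Π!·Σ² = 1/10  (sign -1)
combine: 4πI² = 45·2/15·1/10 = 3/5
take √, sign -1: I = -0.21850969

-0.218510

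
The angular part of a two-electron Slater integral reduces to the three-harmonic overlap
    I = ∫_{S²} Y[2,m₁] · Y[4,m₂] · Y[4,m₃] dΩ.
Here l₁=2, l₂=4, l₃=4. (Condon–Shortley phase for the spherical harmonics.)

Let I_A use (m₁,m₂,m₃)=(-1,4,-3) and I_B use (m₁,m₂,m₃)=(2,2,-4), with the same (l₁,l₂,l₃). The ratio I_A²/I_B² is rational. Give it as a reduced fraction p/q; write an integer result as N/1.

Shared (l₁,l₂,l₃)=(2,4,4): N and (l;000)² cancel in I_A²/I_B².
A: Δ = 2!·2!·6!/11! = 1/13860; Racah Σ t=2..2: t=2:+1/1440 = 1/1440; ⇒ 3j(2 4 4; -1 4 -3)² = 7/165, sgn -1
B: Δ = 2!·2!·6!/11! = 1/13860; Racah Σ t=0..0: t=0:+1/2880 = 1/2880; ⇒ 3j(2 4 4; 2 2 -4)² = 2/165, sgn +1
I_A²/I_B² = (7/165)/(2/165) = 7/2

7/2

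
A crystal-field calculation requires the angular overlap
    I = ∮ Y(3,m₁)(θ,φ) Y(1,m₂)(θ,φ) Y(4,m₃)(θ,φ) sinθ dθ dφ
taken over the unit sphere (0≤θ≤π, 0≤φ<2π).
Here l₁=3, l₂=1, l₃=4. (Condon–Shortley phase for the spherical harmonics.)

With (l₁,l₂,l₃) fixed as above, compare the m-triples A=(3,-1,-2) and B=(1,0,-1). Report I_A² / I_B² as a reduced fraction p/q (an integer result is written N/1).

1/15

Shared (l₁,l₂,l₃)=(3,1,4): N and (l;000)² cancel in I_A²/I_B².
A: Δ = 0!·6!·2!/9! = 1/252; Racah Σ t=0..0: t=0:+1/1440 = 1/1440; ⇒ 3j(3 1 4; 3 -1 -2)² = 1/252, sgn +1
B: Δ = 0!·6!·2!/9! = 1/252; Racah Σ t=0..0: t=0:+1/48 = 1/48; ⇒ 3j(3 1 4; 1 0 -1)² = 5/84, sgn -1
I_A²/I_B² = (1/252)/(5/84) = 1/15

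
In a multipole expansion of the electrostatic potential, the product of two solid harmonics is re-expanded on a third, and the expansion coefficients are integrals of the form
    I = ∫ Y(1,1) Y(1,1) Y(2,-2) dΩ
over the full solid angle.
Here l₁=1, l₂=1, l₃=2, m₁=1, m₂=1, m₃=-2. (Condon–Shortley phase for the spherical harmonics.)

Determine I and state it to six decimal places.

m-sum 0 ✓  L=4 even ✓  0≤2≤2 ✓
Π(2lᵢ+1) = 3×3×5 = 45
triangle coeff Δ(1,1,2) = 1/30
Σ_t [0,0]: t=0:+1/1 = 1/1
(3j)²=2/15 [(1 1 2; 0 0 0)], sign=+1
Σ_t [0,0]: t=0:+1/4 = 1/4
(3j)²=1/5 [(1 1 2; 1 1 -2)], sign=+1
⇒ 4πI² = 6/5
I = (+1)√(6/5/(4π)) = 0.30901936

0.309019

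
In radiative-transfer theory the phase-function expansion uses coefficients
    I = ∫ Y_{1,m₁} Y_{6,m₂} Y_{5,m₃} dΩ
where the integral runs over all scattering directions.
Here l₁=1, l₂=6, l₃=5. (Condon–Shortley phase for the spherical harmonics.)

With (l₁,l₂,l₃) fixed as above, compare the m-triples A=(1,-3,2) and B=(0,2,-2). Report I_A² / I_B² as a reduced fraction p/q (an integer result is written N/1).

Same 1,6,5: normalisation and zero-m 3j drop out of the ratio.
A: Δ: 2! 0! 10! / 13! → 1/858; sum: t=0:+1/60480 = 1/60480; 3j²(1 6 5; 1 -3 2) = Δ·Π!·Σ² = 6/143  (sign -1)
B: Δ: 2! 0! 10! / 13! → 1/858; sum: t=1:−1/30240 = -1/30240; 3j²(1 6 5; 0 2 -2) = Δ·Π!·Σ² = 16/429  (sign +1)
I_A²/I_B² = (6/143)/(16/429) = 9/8

9/8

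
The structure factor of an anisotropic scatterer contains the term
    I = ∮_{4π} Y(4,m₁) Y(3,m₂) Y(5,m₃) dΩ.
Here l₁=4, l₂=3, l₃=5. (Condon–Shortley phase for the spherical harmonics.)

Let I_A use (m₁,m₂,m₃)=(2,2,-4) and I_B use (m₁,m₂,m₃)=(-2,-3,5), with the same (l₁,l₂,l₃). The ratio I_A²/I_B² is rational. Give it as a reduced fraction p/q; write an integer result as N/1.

Shared (l₁,l₂,l₃)=(4,3,5): N and (l;000)² cancel in I_A²/I_B².
A: Δ = 2!·6!·4!/13! = 1/180180; Racah Σ t=1..2: t=1:−1/2880 t=2:+1/8640 = -1/4320; ⇒ 3j(4 3 5; 2 2 -4)² = 8/429, sgn +1
B: Δ = 2!·6!·4!/13! = 1/180180; Racah Σ t=0..0: t=0:+1/34560 = 1/34560; ⇒ 3j(4 3 5; -2 -3 5)² = 5/286, sgn +1
I_A²/I_B² = (8/429)/(5/286) = 16/15

16/15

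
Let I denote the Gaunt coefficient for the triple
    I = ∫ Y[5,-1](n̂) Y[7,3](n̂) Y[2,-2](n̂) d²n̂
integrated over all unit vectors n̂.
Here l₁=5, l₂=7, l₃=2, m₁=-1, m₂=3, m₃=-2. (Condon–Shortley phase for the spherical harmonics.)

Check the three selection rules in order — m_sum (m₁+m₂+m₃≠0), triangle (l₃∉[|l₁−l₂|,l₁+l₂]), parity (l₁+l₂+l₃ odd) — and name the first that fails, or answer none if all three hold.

azimuthal sum: -1 + 3 − 2 = 0  ✓
2 ≤ 2 ≤ 12 (triangle on l)  ✓
L = 5 + 7 + 2 = 14 (even)  ✓

none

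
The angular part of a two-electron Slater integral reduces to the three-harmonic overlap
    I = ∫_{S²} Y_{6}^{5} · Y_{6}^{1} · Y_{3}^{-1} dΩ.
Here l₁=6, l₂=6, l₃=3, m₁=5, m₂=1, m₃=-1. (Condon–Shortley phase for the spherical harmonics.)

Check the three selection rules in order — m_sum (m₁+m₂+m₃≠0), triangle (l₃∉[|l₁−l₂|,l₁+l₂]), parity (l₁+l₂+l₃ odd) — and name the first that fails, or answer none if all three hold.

m_sum

azimuthal sum: 5 + 1 − 1 = 5  ✗
0 ≤ 3 ≤ 12 (triangle on l)
L = 6 + 6 + 3 = 15 (odd)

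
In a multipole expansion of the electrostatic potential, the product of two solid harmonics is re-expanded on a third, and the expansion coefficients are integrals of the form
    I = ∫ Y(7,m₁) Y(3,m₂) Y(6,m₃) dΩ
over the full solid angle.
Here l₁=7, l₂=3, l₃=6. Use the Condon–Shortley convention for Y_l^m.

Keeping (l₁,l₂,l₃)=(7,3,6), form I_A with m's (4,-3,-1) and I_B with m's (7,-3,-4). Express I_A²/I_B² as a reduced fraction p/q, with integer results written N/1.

Shared (l₁,l₂,l₃)=(7,3,6): N and (l;000)² cancel in I_A²/I_B².
A: Δ = 4!·10!·2!/17! = 1/2042040; Racah Σ t=0..0: t=0:+1/1451520 = 1/1451520; ⇒ 3j(7 3 6; 4 -3 -1)² = 75/3094, sgn -1
B: Δ = 4!·10!·2!/17! = 1/2042040; Racah Σ t=0..0: t=0:+1/174182400 = 1/174182400; ⇒ 3j(7 3 6; 7 -3 -4)² = 1/136, sgn +1
I_A²/I_B² = (75/3094)/(1/136) = 300/91

300/91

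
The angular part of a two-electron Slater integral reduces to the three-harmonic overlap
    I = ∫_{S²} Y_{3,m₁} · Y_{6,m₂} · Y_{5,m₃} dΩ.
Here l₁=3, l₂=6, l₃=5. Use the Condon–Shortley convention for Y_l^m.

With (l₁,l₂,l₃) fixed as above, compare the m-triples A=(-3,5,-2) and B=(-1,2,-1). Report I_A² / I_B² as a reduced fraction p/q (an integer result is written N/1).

Shared (l₁,l₂,l₃)=(3,6,5): N and (l;000)² cancel in I_A²/I_B².
A: Δ = 4!·2!·8!/15! = 1/675675; Racah Σ t=4..4: t=4:+1/241920 = 1/241920; ⇒ 3j(3 6 5; -3 5 -2)² = 2/91, sgn -1
B: Δ = 4!·2!·8!/15! = 1/675675; Racah Σ t=2..4: t=2:+1/11520 t=3:−1/4320 t=4:+1/27648 = -1/9216; ⇒ 3j(3 6 5; -1 2 -1)² = 2/143, sgn -1
I_A²/I_B² = (2/91)/(2/143) = 11/7

11/7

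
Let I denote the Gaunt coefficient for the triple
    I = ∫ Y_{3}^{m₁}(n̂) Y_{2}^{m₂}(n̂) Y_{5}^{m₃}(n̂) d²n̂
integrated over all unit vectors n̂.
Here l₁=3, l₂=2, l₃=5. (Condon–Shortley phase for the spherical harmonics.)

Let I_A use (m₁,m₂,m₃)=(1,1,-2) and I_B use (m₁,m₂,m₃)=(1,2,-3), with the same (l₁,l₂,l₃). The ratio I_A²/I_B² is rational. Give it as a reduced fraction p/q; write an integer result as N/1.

3/2

Same 3,2,5: normalisation and zero-m 3j drop out of the ratio.
A: Δ: 0! 6! 4! / 11! → 1/2310; sum: t=0:+1/288 = 1/288; 3j²(3 2 5; 1 1 -2) = Δ·Π!·Σ² = 1/22  (sign -1)
B: Δ: 0! 6! 4! / 11! → 1/2310; sum: t=0:+1/1152 = 1/1152; 3j²(3 2 5; 1 2 -3) = Δ·Π!·Σ² = 1/33  (sign +1)
I_A²/I_B² = (1/22)/(1/33) = 3/2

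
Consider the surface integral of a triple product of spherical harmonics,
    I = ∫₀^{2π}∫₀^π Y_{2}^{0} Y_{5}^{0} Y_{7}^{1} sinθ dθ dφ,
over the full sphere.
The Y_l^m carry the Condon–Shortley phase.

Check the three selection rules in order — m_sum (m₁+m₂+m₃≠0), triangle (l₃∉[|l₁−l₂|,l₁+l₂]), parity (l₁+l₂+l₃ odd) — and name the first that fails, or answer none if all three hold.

m_sum

azimuthal sum: 0 + 0 + 1 = 1  ✗
3 ≤ 7 ≤ 7 (triangle on l)
L = 2 + 5 + 7 = 14 (even)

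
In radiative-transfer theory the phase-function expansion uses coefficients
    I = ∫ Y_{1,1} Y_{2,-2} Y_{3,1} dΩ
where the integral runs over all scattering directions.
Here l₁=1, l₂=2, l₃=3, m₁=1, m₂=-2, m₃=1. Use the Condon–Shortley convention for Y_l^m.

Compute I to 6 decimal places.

-0.082589

m-sum 0 ✓  L=6 even ✓  1≤3≤3 ✓
Π(2lᵢ+1) = 3×5×7 = 105
triangle coeff Δ(1,2,3) = 1/105
Σ_t [0,0]: t=0:+1/4 = 1/4
(3j)²=3/35 [(1 2 3; 0 0 0)], sign=-1
Σ_t [0,0]: t=0:+1/48 = 1/48
(3j)²=1/105 [(1 2 3; 1 -2 1)], sign=+1
⇒ 4πI² = 3/35
I = (-1)√(3/35/(4π)) = -0.08258890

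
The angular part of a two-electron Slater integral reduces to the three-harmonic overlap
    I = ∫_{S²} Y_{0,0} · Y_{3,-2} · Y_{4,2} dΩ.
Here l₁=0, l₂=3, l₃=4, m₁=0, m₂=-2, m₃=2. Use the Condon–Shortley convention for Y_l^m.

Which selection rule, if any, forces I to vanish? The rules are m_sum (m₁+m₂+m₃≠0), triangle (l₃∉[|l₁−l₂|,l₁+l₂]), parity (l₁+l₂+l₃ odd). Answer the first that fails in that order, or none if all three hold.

azimuthal sum: 0 − 2 + 2 = 0  ✓
3 ≤ 4 ≤ 3 (triangle on l)  ✗
L = 0 + 3 + 4 = 7 (odd)

triangle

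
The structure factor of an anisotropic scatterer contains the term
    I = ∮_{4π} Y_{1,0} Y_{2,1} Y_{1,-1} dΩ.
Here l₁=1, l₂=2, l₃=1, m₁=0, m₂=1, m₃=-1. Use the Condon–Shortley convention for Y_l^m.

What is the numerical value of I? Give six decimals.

-0.218510

Checks pass: Σm=0; 4 even; l₃=1∈[1,3].
(2·1+1)(2·2+1)(2·1+1) = 45
Δ: 2! 0! 2! / 5! → 1/30
sum: t=1:−1/1 = -1/1
3j²(1 2 1; 0 0 0) = Δ·Π!·Σ² = 2/15  (sign +1)
sum: t=1:−1/2 = -1/2
3j²(1 2 1; 0 1 -1) = Δ·Π!·Σ² = 1/10  (sign -1)
combine: 4πI² = 45·2/15·1/10 = 3/5
take √, sign -1: I = -0.21850969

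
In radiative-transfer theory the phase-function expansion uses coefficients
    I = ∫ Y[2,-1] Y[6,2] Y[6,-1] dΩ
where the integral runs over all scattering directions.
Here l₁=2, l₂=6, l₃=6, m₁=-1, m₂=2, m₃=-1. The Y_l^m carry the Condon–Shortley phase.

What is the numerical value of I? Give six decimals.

Checks pass: Σm=0; 14 even; l₃=6∈[4,8].
(2·2+1)(2·6+1)(2·6+1) = 845
Δ: 2! 2! 10! / 15! → 1/90090
sum: t=0:+1/69120 t=1:−1/14400 t=2:+1/69120 = -7/172800
3j²(2 6 6; 0 0 0) = Δ·Π!·Σ² = 14/715  (sign -1)
sum: t=1:−1/60480 t=2:+1/34560 = 1/80640
3j²(2 6 6; -1 2 -1) = Δ·Π!·Σ² = 6/1001  (sign -1)
combine: 4πI² = 845·14/715·6/1001 = 12/121
take √, sign +1: I = 0.08883682

0.088837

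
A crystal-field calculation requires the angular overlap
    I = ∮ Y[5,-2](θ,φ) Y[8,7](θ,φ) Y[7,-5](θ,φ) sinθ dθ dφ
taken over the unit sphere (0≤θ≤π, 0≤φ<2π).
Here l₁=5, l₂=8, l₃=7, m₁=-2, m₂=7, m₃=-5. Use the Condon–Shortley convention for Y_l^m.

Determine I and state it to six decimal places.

m-sum 0 ✓  L=20 even ✓  3≤7≤13 ✓
Π(2lᵢ+1) = 11×17×15 = 2805
triangle coeff Δ(5,8,7) = 1/814773960
Σ_t [1,5]: t=1:−1/87091200 t=2:+1/4976640 t=3:−1/2073600 t=4:+1/4976640 t=5:−1/87091200 = -1/9676800
(3j)²=360/46189 [(5 8 7; 0 0 0)], sign=+1
Σ_t [5,6]: t=5:−1/1741824000 t=6:+1/1567641600 = 1/15676416000
(3j)²=11/58140 [(5 8 7; -2 7 -5)], sign=+1
⇒ 4πI² = 330/79781
I = (+1)√(330/79781/(4π)) = 0.01814272

0.018143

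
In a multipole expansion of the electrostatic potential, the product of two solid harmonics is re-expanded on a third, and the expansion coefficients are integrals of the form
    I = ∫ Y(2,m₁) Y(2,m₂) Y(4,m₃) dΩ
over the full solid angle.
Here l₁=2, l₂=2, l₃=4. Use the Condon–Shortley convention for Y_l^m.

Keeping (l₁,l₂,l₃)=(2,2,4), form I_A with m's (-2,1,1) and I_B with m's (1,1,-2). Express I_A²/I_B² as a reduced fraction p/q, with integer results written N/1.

l's match ⇒ only the (l;m) 3-j factors differ between A and B.
A: triangle coeff Δ(2,2,4) = 1/630; Σ_t [0,0]: t=0:+1/144 = 1/144; (3j)²=1/126 [(2 2 4; -2 1 1)], sign=-1
B: triangle coeff Δ(2,2,4) = 1/630; Σ_t [0,0]: t=0:+1/36 = 1/36; (3j)²=4/63 [(2 2 4; 1 1 -2)], sign=+1
I_A²/I_B² = (1/126)/(4/63) = 1/8

1/8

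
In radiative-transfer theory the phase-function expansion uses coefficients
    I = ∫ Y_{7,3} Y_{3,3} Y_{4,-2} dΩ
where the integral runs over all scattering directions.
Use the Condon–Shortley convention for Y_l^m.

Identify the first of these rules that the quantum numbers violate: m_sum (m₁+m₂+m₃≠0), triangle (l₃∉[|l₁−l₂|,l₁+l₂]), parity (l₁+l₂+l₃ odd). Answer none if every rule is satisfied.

m_sum

m₁+m₂+m₃ = 3 + 3 − 2 = 4  ✗
triangle: |7−3|=4 ≤ l₃=4 ≤ 7+3=10
parity: l₁+l₂+l₃ = 14 is even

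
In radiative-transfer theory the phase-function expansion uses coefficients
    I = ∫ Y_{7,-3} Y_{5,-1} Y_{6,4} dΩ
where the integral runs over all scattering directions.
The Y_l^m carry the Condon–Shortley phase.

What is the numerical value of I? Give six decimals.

m-sum 0 ✓  L=18 even ✓  2≤6≤12 ✓
Π(2lᵢ+1) = 15×11×13 = 2145
triangle coeff Δ(7,5,6) = 1/174594420
Σ_t [1,5]: t=1:−1/4147200 t=2:+1/207360 t=3:−1/82944 t=4:+1/207360 t=5:−1/4147200 = -1/345600
(3j)²=420/46189 [(7 5 6; 0 0 0)], sign=-1
Σ_t [2,4]: t=2:+1/7741440 t=3:−1/1088640 t=4:+1/1658880 = -13/69672960
(3j)²=325/149226 [(7 5 6; -3 -1 4)], sign=-1
⇒ 4πI² = 48750/1147619
I = (+1)√(48750/1147619/(4π)) = 0.05814114

0.058141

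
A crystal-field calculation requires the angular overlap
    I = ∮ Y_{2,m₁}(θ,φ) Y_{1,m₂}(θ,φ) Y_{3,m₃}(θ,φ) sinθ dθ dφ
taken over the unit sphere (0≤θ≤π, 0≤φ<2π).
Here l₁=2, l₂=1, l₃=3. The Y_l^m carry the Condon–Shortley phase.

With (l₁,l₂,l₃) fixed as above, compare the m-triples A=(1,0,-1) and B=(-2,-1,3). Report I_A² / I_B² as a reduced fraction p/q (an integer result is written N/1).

Same 2,1,3: normalisation and zero-m 3j drop out of the ratio.
A: Δ: 0! 4! 2! / 7! → 1/105; sum: t=0:+1/6 = 1/6; 3j²(2 1 3; 1 0 -1) = Δ·Π!·Σ² = 8/105  (sign +1)
B: Δ: 0! 4! 2! / 7! → 1/105; sum: t=0:+1/48 = 1/48; 3j²(2 1 3; -2 -1 3) = Δ·Π!·Σ² = 1/7  (sign +1)
I_A²/I_B² = (8/105)/(1/7) = 8/15

8/15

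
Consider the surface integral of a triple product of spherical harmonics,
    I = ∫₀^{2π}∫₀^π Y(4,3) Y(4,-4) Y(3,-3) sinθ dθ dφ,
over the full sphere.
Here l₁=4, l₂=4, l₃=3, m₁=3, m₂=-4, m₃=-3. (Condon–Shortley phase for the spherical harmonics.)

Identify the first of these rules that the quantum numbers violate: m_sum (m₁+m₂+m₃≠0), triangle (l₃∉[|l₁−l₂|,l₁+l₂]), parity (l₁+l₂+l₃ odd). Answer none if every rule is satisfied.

m_sum

m₁+m₂+m₃ = 3 − 4 − 3 = -4  ✗
triangle: |4−4|=0 ≤ l₃=3 ≤ 4+4=8
parity: l₁+l₂+l₃ = 11 is odd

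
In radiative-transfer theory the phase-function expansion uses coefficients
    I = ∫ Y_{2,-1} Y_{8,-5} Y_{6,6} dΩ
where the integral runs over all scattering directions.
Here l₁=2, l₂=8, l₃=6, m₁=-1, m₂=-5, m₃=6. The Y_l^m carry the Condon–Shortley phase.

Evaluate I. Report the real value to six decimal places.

-0.030597

Rules hold: Σm=0, L=16 even, 6≤6≤10.
N = 5·17·13 = 1105
Δ = 4!·0!·12!/17! = 1/30940
Racah Σ t=2..2: t=2:+1/2073600 = 1/2073600
⇒ 3j(2 8 6; 0 0 0)² = 28/1105, sgn +1
Racah Σ t=3..3: t=3:−1/2874009600 = -1/2874009600
⇒ 3j(2 8 6; -1 -5 6)² = 1/2380, sgn -1
4πI² = N·(3j₀)²·(3jₘ)² = 1/85
I = -1·√(0.0117647/4π) = -0.03059748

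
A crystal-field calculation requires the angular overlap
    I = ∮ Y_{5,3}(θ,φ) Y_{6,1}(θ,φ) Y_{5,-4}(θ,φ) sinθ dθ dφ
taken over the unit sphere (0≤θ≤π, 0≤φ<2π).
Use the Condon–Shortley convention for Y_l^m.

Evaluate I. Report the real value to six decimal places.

-0.154663

m-sum 0 ✓  L=16 even ✓  1≤5≤11 ✓
Π(2lᵢ+1) = 11×13×11 = 1573
triangle coeff Δ(5,6,5) = 1/28588560
Σ_t [1,5]: t=1:−1/345600 t=2:+1/13824 t=3:−1/5184 t=4:+1/13824 t=5:−1/345600 = -7/129600
(3j)²=80/7293 [(5 6 5; 0 0 0)], sign=+1
Σ_t [1,2]: t=1:−1/518400 t=2:+1/138240 = 11/2073600
(3j)²=77/4420 [(5 6 5; 3 1 -4)], sign=-1
⇒ 4πI² = 3388/11271
I = (-1)√(3388/11271/(4π)) = -0.15466268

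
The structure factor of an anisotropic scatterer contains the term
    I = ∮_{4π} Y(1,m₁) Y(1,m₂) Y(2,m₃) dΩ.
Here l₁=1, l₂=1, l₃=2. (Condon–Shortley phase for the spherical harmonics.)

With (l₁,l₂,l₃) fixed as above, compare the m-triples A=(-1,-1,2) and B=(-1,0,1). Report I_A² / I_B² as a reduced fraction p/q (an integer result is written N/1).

2/1

Shared (l₁,l₂,l₃)=(1,1,2): N and (l;000)² cancel in I_A²/I_B².
A: Δ = 0!·2!·2!/5! = 1/30; Racah Σ t=0..0: t=0:+1/4 = 1/4; ⇒ 3j(1 1 2; -1 -1 2)² = 1/5, sgn +1
B: Δ = 0!·2!·2!/5! = 1/30; Racah Σ t=0..0: t=0:+1/2 = 1/2; ⇒ 3j(1 1 2; -1 0 1)² = 1/10, sgn -1
I_A²/I_B² = (1/5)/(1/10) = 2/1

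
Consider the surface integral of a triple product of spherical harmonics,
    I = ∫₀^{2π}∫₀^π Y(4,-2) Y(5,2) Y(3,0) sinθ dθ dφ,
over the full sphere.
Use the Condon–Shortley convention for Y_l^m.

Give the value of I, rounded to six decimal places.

Checks pass: Σm=0; 12 even; l₃=3∈[1,9].
(2·4+1)(2·5+1)(2·3+1) = 693
Δ: 6! 2! 4! / 13! → 1/180180
sum: t=2:+1/576 t=3:−1/144 t=4:+1/576 = -1/288
3j²(4 5 3; 0 0 0) = Δ·Π!·Σ² = 20/1001  (sign +1)
sum: t=4:+1/576 t=5:−1/480 t=6:+1/8640 = -1/4320
3j²(4 5 3; -2 2 0) = Δ·Π!·Σ² = 1/2145  (sign +1)
combine: 4πI² = 693·20/1001·1/2145 = 12/1859
take √, sign +1: I = 0.02266449

0.022664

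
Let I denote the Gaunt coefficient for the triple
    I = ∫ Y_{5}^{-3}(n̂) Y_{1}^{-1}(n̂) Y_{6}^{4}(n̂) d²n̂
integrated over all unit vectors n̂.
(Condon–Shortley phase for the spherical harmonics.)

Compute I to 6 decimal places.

0.274090

Rules hold: Σm=0, L=12 even, 4≤6≤6.
N = 11·3·13 = 429
Δ = 0!·10!·2!/13! = 1/858
Racah Σ t=0..0: t=0:+1/14400 = 1/14400
⇒ 3j(5 1 6; 0 0 0)² = 6/143, sgn +1
Racah Σ t=0..0: t=0:+1/161280 = 1/161280
⇒ 3j(5 1 6; -3 -1 4)² = 15/286, sgn +1
4πI² = N·(3j₀)²·(3jₘ)² = 135/143
I = +1·√(0.944056/4π) = 0.27409047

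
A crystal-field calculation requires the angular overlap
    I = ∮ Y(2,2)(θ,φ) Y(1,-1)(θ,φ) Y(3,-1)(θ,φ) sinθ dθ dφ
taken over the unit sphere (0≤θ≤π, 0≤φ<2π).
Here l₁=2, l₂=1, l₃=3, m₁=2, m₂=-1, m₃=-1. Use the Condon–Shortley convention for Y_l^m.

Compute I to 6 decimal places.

m-sum 0 ✓  L=6 even ✓  1≤3≤3 ✓
Π(2lᵢ+1) = 5×3×7 = 105
triangle coeff Δ(2,1,3) = 1/105
Σ_t [0,0]: t=0:+1/4 = 1/4
(3j)²=3/35 [(2 1 3; 0 0 0)], sign=-1
Σ_t [0,0]: t=0:+1/48 = 1/48
(3j)²=1/105 [(2 1 3; 2 -1 -1)], sign=+1
⇒ 4πI² = 3/35
I = (-1)√(3/35/(4π)) = -0.08258890

-0.082589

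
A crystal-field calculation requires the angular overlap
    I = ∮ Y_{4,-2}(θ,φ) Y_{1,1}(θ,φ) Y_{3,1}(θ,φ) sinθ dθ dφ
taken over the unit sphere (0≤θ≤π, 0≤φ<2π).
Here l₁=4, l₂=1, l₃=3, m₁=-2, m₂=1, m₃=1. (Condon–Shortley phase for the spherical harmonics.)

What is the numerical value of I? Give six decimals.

Checks pass: Σm=0; 8 even; l₃=3∈[3,5].
(2·4+1)(2·1+1)(2·3+1) = 189
Δ: 2! 6! 0! / 9! → 1/252
sum: t=1:−1/36 = -1/36
3j²(4 1 3; 0 0 0) = Δ·Π!·Σ² = 4/63  (sign +1)
sum: t=2:+1/96 = 1/96
3j²(4 1 3; -2 1 1) = Δ·Π!·Σ² = 5/84  (sign +1)
combine: 4πI² = 189·4/63·5/84 = 5/7
take √, sign +1: I = 0.23841361

0.238414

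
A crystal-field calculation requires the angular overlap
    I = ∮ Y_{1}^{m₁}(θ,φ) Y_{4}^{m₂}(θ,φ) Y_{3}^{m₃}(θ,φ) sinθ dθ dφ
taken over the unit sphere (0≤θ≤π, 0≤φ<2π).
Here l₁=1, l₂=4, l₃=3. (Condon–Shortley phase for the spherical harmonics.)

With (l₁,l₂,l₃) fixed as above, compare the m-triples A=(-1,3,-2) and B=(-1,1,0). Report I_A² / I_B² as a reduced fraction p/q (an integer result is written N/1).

21/10

Shared (l₁,l₂,l₃)=(1,4,3): N and (l;000)² cancel in I_A²/I_B².
A: Δ = 2!·0!·6!/9! = 1/252; Racah Σ t=2..2: t=2:+1/240 = 1/240; ⇒ 3j(1 4 3; -1 3 -2)² = 1/12, sgn -1
B: Δ = 2!·0!·6!/9! = 1/252; Racah Σ t=2..2: t=2:+1/72 = 1/72; ⇒ 3j(1 4 3; -1 1 0)² = 5/126, sgn -1
I_A²/I_B² = (1/12)/(5/126) = 21/10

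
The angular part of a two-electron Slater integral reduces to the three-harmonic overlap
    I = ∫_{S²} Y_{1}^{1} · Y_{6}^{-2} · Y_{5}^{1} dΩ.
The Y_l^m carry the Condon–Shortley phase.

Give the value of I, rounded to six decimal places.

0.216205

Checks pass: Σm=0; 12 even; l₃=5∈[5,7].
(2·1+1)(2·6+1)(2·5+1) = 429
Δ: 2! 0! 10! / 13! → 1/858
sum: t=1:−1/14400 = -1/14400
3j²(1 6 5; 0 0 0) = Δ·Π!·Σ² = 6/143  (sign +1)
sum: t=0:+1/34560 = 1/34560
3j²(1 6 5; 1 -2 1) = Δ·Π!·Σ² = 14/429  (sign +1)
combine: 4πI² = 429·6/143·14/429 = 84/143
take √, sign +1: I = 0.21620548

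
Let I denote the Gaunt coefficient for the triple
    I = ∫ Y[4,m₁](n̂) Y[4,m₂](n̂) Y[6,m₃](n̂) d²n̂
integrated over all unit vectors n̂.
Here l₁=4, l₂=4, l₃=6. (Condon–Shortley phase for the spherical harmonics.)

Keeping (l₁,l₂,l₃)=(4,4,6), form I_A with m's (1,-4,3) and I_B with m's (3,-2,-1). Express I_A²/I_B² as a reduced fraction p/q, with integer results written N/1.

160/169

Shared (l₁,l₂,l₃)=(4,4,6): N and (l;000)² cancel in I_A²/I_B².
A: Δ = 2!·6!·6!/15! = 1/1261260; Racah Σ t=0..0: t=0:+1/51840 = 1/51840; ⇒ 3j(4 4 6; 1 -4 3)² = 8/429, sgn -1
B: Δ = 2!·6!·6!/15! = 1/1261260; Racah Σ t=0..1: t=0:+1/11520 t=1:−1/86400 = 13/172800; ⇒ 3j(4 4 6; 3 -2 -1)² = 13/660, sgn -1
I_A²/I_B² = (8/429)/(13/660) = 160/169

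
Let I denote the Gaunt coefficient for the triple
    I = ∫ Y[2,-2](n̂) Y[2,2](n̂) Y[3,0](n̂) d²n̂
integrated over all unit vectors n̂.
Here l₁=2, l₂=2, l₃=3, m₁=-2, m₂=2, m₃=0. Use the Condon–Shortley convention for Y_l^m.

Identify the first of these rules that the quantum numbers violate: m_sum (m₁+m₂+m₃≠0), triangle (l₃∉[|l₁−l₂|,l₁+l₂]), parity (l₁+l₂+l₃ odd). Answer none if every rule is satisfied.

azimuthal sum: -2 + 2 + 0 = 0  ✓
0 ≤ 3 ≤ 4 (triangle on l)  ✓
L = 2 + 2 + 3 = 7 (odd)  ✗

parity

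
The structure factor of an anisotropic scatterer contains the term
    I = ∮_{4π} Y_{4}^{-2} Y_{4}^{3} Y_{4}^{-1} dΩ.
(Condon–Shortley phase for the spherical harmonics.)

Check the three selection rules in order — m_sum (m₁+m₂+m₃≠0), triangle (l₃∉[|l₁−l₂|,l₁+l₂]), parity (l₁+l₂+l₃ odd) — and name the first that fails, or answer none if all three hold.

azimuthal sum: -2 + 3 − 1 = 0  ✓
0 ≤ 4 ≤ 8 (triangle on l)  ✓
L = 4 + 4 + 4 = 12 (even)  ✓

none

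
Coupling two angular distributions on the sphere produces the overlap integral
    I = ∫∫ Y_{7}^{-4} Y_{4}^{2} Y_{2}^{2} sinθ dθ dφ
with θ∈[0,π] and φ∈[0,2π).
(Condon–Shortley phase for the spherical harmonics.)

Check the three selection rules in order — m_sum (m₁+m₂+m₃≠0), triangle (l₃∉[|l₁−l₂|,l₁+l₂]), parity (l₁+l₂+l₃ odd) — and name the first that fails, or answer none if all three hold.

azimuthal sum: -4 + 2 + 2 = 0  ✓
3 ≤ 2 ≤ 11 (triangle on l)  ✗
L = 7 + 4 + 2 = 13 (odd)

triangle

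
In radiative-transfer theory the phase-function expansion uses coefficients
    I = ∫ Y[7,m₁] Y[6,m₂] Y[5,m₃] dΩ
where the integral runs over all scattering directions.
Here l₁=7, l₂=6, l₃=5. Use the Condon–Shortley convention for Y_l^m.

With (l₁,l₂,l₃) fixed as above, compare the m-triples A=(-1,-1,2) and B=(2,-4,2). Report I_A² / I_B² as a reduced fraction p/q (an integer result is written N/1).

4802/841

Same 7,6,5: normalisation and zero-m 3j drop out of the ratio.
A: Δ: 8! 6! 4! / 19! → 1/174594420; sum: t=2:+1/6220800 t=3:−1/345600 t=4:+1/165888 t=5:−1/622080 = 7/4147200; 3j²(7 6 5; -1 -1 2) = Δ·Π!·Σ² = 2401/277134  (sign -1)
B: Δ: 8! 6! 4! / 19! → 1/174594420; sum: t=0:+1/19353600 t=1:−1/1451520 t=2:+1/1244160 = 29/174182400; 3j²(7 6 5; 2 -4 2) = Δ·Π!·Σ² = 841/554268  (sign -1)
I_A²/I_B² = (2401/277134)/(841/554268) = 4802/841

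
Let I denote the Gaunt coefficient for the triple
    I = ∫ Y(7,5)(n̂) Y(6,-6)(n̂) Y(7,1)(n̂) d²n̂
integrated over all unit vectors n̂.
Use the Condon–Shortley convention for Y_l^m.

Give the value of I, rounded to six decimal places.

0.128174

m-sum 0 ✓  L=20 even ✓  1≤7≤13 ✓
Π(2lᵢ+1) = 15×13×15 = 2925
triangle coeff Δ(7,6,7) = 1/2444321880
Σ_t [0,6]: t=0:+1/2612736000 t=1:−1/20736000 t=2:+1/1658880 t=3:−1/746496 t=4:+1/1658880 t=5:−1/20736000 t=6:+1/2612736000 = -1/4354560
(3j)²=1000/138567 [(7 6 7; 0 0 0)], sign=+1
Σ_t [0,0]: t=0:+1/746496000 = 1/746496000
(3j)²=616/62985 [(7 6 7; 5 -6 1)], sign=+1
⇒ 4πI² = 280000/1356277
I = (+1)√(280000/1356277/(4π)) = 0.12817398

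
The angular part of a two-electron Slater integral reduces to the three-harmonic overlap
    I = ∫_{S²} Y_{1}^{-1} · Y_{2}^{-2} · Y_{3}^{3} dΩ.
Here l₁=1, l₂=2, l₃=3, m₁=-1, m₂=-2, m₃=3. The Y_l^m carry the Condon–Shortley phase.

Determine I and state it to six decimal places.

m-sum 0 ✓  L=6 even ✓  1≤3≤3 ✓
Π(2lᵢ+1) = 3×5×7 = 105
triangle coeff Δ(1,2,3) = 1/105
Σ_t [0,0]: t=0:+1/4 = 1/4
(3j)²=3/35 [(1 2 3; 0 0 0)], sign=-1
Σ_t [0,0]: t=0:+1/48 = 1/48
(3j)²=1/7 [(1 2 3; -1 -2 3)], sign=+1
⇒ 4πI² = 9/7
I = (-1)√(9/7/(4π)) = -0.31986543

-0.319865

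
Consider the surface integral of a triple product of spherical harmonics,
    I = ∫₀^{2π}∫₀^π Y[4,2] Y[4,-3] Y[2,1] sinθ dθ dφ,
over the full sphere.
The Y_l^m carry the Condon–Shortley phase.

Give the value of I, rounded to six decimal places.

-0.187702

m-sum 0 ✓  L=10 even ✓  0≤2≤8 ✓
Π(2lᵢ+1) = 9×9×5 = 405
triangle coeff Δ(4,4,2) = 1/13860
Σ_t [2,4]: t=2:+1/192 t=3:−1/36 t=4:+1/192 = -5/288
(3j)²=20/693 [(4 4 2; 0 0 0)], sign=-1
Σ_t [0,1]: t=0:+1/1440 t=1:−1/240 = -1/288
(3j)²=5/132 [(4 4 2; 2 -3 1)], sign=+1
⇒ 4πI² = 375/847
I = (-1)√(375/847/(4π)) = -0.18770204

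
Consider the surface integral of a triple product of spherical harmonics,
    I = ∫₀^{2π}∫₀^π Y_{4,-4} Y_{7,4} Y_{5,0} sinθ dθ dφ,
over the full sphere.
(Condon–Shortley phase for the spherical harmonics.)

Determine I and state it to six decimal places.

Checks pass: Σm=0; 16 even; l₃=5∈[3,11].
(2·4+1)(2·7+1)(2·5+1) = 1485
Δ: 6! 2! 8! / 17! → 1/6126120
sum: t=2:+1/69120 t=3:−1/20736 t=4:+1/69120 = -1/51840
3j²(4 7 5; 0 0 0) = Δ·Π!·Σ² = 280/21879  (sign +1)
sum: t=6:+1/1036800 = 1/1036800
3j²(4 7 5; -4 4 0) = Δ·Π!·Σ² = 14/663  (sign -1)
combine: 4πI² = 1485·280/21879·14/663 = 19600/48841
take √, sign -1: I = -0.17870258

-0.178703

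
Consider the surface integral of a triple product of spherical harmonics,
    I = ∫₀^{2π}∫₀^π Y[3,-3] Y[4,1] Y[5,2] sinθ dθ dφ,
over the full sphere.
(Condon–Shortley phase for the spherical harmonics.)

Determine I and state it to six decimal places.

-0.179179

Checks pass: Σm=0; 12 even; l₃=5∈[1,7].
(2·3+1)(2·4+1)(2·5+1) = 693
Δ: 2! 4! 6! / 13! → 1/180180
sum: t=0:+1/576 t=1:−1/144 t=2:+1/576 = -1/288
3j²(3 4 5; 0 0 0) = Δ·Π!·Σ² = 20/1001  (sign +1)
sum: t=2:+1/1728 = 1/1728
3j²(3 4 5; -3 1 2) = Δ·Π!·Σ² = 25/858  (sign -1)
combine: 4πI² = 693·20/1001·25/858 = 750/1859
take √, sign -1: I = -0.17917854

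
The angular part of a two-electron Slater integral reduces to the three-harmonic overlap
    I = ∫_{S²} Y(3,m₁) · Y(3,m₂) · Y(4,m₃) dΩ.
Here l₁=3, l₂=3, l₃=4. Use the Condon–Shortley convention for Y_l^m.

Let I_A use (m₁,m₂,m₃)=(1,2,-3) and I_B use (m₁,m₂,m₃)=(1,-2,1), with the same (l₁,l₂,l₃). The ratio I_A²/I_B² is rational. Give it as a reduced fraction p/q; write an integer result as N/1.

7/16

l's match ⇒ only the (l;m) 3-j factors differ between A and B.
A: triangle coeff Δ(3,3,4) = 1/34650; Σ_t [1,2]: t=1:−1/144 t=2:+1/288 = -1/288; (3j)²=1/99 [(3 3 4; 1 2 -3)], sign=+1
B: triangle coeff Δ(3,3,4) = 1/34650; Σ_t [0,1]: t=0:+1/48 t=1:−1/144 = 1/72; (3j)²=16/693 [(3 3 4; 1 -2 1)], sign=-1
I_A²/I_B² = (1/99)/(16/693) = 7/16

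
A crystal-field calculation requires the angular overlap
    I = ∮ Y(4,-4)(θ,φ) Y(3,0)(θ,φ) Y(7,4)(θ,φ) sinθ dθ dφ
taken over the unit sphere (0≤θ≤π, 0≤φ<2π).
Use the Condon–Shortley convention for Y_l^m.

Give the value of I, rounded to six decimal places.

0.086551

Checks pass: Σm=0; 14 even; l₃=7∈[1,7].
(2·4+1)(2·3+1)(2·7+1) = 945
Δ: 0! 8! 6! / 15! → 1/45045
sum: t=0:+1/20736 = 1/20736
3j²(4 3 7; 0 0 0) = Δ·Π!·Σ² = 35/1287  (sign -1)
sum: t=0:+1/1451520 = 1/1451520
3j²(4 3 7; -4 0 4) = Δ·Π!·Σ² = 1/273  (sign -1)
combine: 4πI² = 945·35/1287·1/273 = 175/1859
take √, sign +1: I = 0.08655146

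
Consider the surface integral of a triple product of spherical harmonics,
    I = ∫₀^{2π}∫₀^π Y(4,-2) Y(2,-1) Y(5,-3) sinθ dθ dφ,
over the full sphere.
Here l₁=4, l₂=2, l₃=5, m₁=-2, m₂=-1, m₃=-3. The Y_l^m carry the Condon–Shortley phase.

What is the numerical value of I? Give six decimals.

0.000000

-2 − 1 − 3 = -6 ≠ 0: azimuthal integral kills it; I = 0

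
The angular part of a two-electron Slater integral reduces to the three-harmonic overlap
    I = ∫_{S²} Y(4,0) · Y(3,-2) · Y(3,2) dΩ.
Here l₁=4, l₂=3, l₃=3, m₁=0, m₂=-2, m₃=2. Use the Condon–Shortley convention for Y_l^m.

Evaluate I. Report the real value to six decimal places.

-0.179515

m-sum 0 ✓  L=10 even ✓  1≤3≤7 ✓
Π(2lᵢ+1) = 9×7×7 = 441
triangle coeff Δ(4,3,3) = 1/34650
Σ_t [1,3]: t=1:−1/72 t=2:+1/16 t=3:−1/72 = 5/144
(3j)²=2/77 [(4 3 3; 0 0 0)], sign=-1
Σ_t [0,1]: t=0:+1/576 t=1:−1/72 = -7/576
(3j)²=7/198 [(4 3 3; 0 -2 2)], sign=+1
⇒ 4πI² = 49/121
I = (-1)√(49/121/(4π)) = -0.17951487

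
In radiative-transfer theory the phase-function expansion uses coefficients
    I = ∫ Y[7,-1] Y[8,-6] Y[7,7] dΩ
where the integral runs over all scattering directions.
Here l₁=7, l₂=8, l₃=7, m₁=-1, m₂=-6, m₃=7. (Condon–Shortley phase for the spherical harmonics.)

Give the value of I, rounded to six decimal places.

-0.144979

Checks pass: Σm=0; 22 even; l₃=7∈[1,15].
(2·7+1)(2·8+1)(2·7+1) = 3825
Δ: 8! 6! 8! / 23! → 1/22086194130
sum: t=1:−1/18289152000 t=2:+1/248832000 t=3:−1/24883200 t=4:+1/11943936 t=5:−1/24883200 t=6:+1/248832000 t=7:−1/18289152000 = 11/975421440
3j²(7 8 7; 0 0 0) = Δ·Π!·Σ² = 1750/289731  (sign -1)
sum: t=2:+1/41803776000 = 1/41803776000
3j²(7 8 7; -1 -6 7) = Δ·Π!·Σ² = 1274/111435  (sign +1)
combine: 4πI² = 3825·1750/289731·1274/111435 = 857500/3246473
take √, sign -1: I = -0.14497938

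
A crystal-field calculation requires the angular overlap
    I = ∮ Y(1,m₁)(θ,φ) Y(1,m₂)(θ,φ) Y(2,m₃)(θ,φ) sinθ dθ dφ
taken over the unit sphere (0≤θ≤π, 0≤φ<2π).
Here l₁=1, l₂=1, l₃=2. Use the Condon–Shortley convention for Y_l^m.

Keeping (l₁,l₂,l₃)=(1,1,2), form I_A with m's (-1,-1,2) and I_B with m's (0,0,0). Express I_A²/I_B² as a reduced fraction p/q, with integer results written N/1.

Shared (l₁,l₂,l₃)=(1,1,2): N and (l;000)² cancel in I_A²/I_B².
A: Δ = 0!·2!·2!/5! = 1/30; Racah Σ t=0..0: t=0:+1/4 = 1/4; ⇒ 3j(1 1 2; -1 -1 2)² = 1/5, sgn +1
B: Δ = 0!·2!·2!/5! = 1/30; Racah Σ t=0..0: t=0:+1/1 = 1/1; ⇒ 3j(1 1 2; 0 0 0)² = 2/15, sgn +1
I_A²/I_B² = (1/5)/(2/15) = 3/2

3/2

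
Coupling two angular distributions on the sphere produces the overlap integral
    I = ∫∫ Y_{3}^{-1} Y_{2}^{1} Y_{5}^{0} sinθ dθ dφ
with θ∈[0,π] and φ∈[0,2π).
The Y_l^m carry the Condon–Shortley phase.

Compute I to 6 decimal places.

Rules hold: Σm=0, L=10 even, 1≤5≤5.
N = 7·5·11 = 385
Δ = 0!·6!·4!/11! = 1/2310
Racah Σ t=0..0: t=0:+1/144 = 1/144
⇒ 3j(3 2 5; 0 0 0)² = 10/231, sgn -1
Racah Σ t=0..0: t=0:+1/288 = 1/288
⇒ 3j(3 2 5; -1 1 0)² = 5/231, sgn -1
4πI² = N·(3j₀)²·(3jₘ)² = 250/693
I = +1·√(0.36075/4π) = 0.16943318

0.169433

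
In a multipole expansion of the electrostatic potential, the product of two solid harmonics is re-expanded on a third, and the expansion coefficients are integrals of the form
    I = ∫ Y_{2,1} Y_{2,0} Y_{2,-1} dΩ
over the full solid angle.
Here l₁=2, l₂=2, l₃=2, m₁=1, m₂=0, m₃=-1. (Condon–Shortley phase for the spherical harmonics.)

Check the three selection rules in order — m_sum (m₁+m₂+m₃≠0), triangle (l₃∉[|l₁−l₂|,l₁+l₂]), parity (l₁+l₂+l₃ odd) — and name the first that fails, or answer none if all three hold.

m₁+m₂+m₃ = 1 + 0 − 1 = 0  ✓
triangle: |2−2|=0 ≤ l₃=2 ≤ 2+2=4  ✓
parity: l₁+l₂+l₃ = 6 is even  ✓

none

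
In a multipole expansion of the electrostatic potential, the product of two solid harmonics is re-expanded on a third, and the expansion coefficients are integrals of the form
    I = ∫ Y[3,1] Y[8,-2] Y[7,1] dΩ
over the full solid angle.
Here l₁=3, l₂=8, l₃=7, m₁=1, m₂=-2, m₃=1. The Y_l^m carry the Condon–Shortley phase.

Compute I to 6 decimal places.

0.115043

Rules hold: Σm=0, L=18 even, 5≤7≤11.
N = 7·17·15 = 1785
Δ = 4!·2!·12!/19! = 1/5290740
Racah Σ t=1..3: t=1:−1/7257600 t=2:+1/2073600 t=3:−1/7257600 = 1/4838400
⇒ 3j(3 8 7; 0 0 0)² = 252/20995, sgn -1
Racah Σ t=0..2: t=0:+1/24883200 t=1:−1/3628800 t=2:+1/7741440 = -37/348364800
⇒ 3j(3 8 7; 1 -2 1)² = 1369/176358, sgn -1
4πI² = N·(3j₀)²·(3jₘ)² = 172494/1037153
I = +1·√(0.166315/4π) = 0.11504312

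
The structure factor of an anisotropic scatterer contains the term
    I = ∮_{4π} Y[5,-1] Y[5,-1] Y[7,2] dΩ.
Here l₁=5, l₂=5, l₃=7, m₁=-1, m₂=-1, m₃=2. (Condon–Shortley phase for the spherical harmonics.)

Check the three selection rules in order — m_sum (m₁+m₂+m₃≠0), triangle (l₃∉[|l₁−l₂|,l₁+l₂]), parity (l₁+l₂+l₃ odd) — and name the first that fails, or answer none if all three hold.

azimuthal sum: -1 − 1 + 2 = 0  ✓
0 ≤ 7 ≤ 10 (triangle on l)  ✓
L = 5 + 5 + 7 = 17 (odd)  ✗

parity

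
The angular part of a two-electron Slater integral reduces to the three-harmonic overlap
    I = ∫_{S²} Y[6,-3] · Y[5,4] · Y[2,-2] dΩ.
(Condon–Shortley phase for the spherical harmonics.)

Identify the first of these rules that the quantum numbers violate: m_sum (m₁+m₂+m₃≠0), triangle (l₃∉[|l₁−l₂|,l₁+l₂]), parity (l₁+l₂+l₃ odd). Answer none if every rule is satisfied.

m₁+m₂+m₃ = -3 + 4 − 2 = -1  ✗
triangle: |6−5|=1 ≤ l₃=2 ≤ 6+5=11
parity: l₁+l₂+l₃ = 13 is odd

m_sum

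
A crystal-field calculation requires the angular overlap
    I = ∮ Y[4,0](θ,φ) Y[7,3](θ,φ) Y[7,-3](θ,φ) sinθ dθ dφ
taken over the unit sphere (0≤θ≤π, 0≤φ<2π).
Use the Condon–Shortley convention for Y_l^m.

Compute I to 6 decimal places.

Checks pass: Σm=0; 18 even; l₃=7∈[3,11].
(2·4+1)(2·7+1)(2·7+1) = 2025
Δ: 4! 4! 10! / 19! → 1/58198140
sum: t=0:+1/17418240 t=1:−1/622080 t=2:+1/230400 t=3:−1/622080 t=4:+1/17418240 = 1/806400
3j²(4 7 7; 0 0 0) = Δ·Π!·Σ² = 2268/230945  (sign -1)
sum: t=0:+1/2090188800 t=1:−1/13063680 t=2:+1/1290240 t=3:−1/1088640 t=4:+1/9953280 = -83/696729600
3j²(4 7 7; 0 3 -3) = Δ·Π!·Σ² = 6889/6466460  (sign -1)
combine: 4πI² = 2025·2268/230945·6889/6466460 = 45198729/2133423721
take √, sign +1: I = 0.04106006

0.041060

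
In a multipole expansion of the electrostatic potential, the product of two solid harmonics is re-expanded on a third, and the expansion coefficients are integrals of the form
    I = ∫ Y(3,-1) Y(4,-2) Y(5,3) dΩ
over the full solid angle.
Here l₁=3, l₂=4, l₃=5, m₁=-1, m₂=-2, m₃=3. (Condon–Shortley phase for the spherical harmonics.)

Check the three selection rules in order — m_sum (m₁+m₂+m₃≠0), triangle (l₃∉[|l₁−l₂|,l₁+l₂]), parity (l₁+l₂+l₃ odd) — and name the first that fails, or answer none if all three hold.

none

m₁+m₂+m₃ = -1 − 2 + 3 = 0  ✓
triangle: |3−4|=1 ≤ l₃=5 ≤ 3+4=7  ✓
parity: l₁+l₂+l₃ = 12 is even  ✓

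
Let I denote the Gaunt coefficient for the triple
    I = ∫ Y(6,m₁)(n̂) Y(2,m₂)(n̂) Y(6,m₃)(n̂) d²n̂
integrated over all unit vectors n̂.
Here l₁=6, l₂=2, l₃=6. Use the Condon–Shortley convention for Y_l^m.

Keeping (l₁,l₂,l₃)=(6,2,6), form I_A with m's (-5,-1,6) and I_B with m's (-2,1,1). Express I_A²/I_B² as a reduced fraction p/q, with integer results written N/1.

l's match ⇒ only the (l;m) 3-j factors differ between A and B.
A: triangle coeff Δ(6,2,6) = 1/90090; Σ_t [1,1]: t=1:−1/7257600 = -1/7257600; (3j)²=11/455 [(6 2 6; -5 -1 6)], sign=-1
B: triangle coeff Δ(6,2,6) = 1/90090; Σ_t [1,2]: t=1:−1/60480 t=2:+1/34560 = 1/80640; (3j)²=6/1001 [(6 2 6; -2 1 1)], sign=-1
I_A²/I_B² = (11/455)/(6/1001) = 121/30

121/30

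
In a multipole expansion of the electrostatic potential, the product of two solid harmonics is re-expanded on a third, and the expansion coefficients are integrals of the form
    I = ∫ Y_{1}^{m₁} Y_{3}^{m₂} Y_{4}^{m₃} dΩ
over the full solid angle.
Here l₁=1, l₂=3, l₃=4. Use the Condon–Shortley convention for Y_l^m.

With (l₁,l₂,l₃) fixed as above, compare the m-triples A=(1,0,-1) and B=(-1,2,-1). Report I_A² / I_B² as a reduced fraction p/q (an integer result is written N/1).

Shared (l₁,l₂,l₃)=(1,3,4): N and (l;000)² cancel in I_A²/I_B².
A: Δ = 0!·2!·6!/9! = 1/252; Racah Σ t=0..0: t=0:+1/72 = 1/72; ⇒ 3j(1 3 4; 1 0 -1)² = 5/126, sgn -1
B: Δ = 0!·2!·6!/9! = 1/252; Racah Σ t=0..0: t=0:+1/240 = 1/240; ⇒ 3j(1 3 4; -1 2 -1)² = 1/84, sgn -1
I_A²/I_B² = (5/126)/(1/84) = 10/3

10/3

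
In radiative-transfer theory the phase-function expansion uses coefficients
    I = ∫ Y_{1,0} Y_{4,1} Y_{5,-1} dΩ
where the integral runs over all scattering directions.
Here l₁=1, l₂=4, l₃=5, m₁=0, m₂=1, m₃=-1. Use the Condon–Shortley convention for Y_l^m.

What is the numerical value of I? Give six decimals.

m-sum 0 ✓  L=10 even ✓  3≤5≤5 ✓
Π(2lᵢ+1) = 3×9×11 = 297
triangle coeff Δ(1,4,5) = 1/495
Σ_t [0,0]: t=0:+1/576 = 1/576
(3j)²=5/99 [(1 4 5; 0 0 0)], sign=-1
Σ_t [0,0]: t=0:+1/720 = 1/720
(3j)²=8/165 [(1 4 5; 0 1 -1)], sign=+1
⇒ 4πI² = 8/11
I = (-1)√(8/11/(4π)) = -0.24057125

-0.240571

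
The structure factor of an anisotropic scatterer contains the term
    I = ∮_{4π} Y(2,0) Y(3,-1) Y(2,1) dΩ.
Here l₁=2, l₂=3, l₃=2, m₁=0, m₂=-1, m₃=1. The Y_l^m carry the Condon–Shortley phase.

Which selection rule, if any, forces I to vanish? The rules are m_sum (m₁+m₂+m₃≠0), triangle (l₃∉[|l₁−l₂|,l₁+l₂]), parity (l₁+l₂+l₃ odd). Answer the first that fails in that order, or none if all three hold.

parity

azimuthal sum: 0 − 1 + 1 = 0  ✓
1 ≤ 2 ≤ 5 (triangle on l)  ✓
L = 2 + 3 + 2 = 7 (odd)  ✗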